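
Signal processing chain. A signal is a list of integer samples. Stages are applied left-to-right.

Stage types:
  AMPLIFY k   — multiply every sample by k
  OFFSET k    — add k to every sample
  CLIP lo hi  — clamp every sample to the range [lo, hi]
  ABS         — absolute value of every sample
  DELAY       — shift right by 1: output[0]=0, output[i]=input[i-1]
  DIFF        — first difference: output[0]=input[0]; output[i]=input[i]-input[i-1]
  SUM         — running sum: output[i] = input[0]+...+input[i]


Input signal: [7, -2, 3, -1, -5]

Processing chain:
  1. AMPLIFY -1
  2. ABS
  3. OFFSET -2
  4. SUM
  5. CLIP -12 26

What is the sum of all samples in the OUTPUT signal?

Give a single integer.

Input: [7, -2, 3, -1, -5]
Stage 1 (AMPLIFY -1): 7*-1=-7, -2*-1=2, 3*-1=-3, -1*-1=1, -5*-1=5 -> [-7, 2, -3, 1, 5]
Stage 2 (ABS): |-7|=7, |2|=2, |-3|=3, |1|=1, |5|=5 -> [7, 2, 3, 1, 5]
Stage 3 (OFFSET -2): 7+-2=5, 2+-2=0, 3+-2=1, 1+-2=-1, 5+-2=3 -> [5, 0, 1, -1, 3]
Stage 4 (SUM): sum[0..0]=5, sum[0..1]=5, sum[0..2]=6, sum[0..3]=5, sum[0..4]=8 -> [5, 5, 6, 5, 8]
Stage 5 (CLIP -12 26): clip(5,-12,26)=5, clip(5,-12,26)=5, clip(6,-12,26)=6, clip(5,-12,26)=5, clip(8,-12,26)=8 -> [5, 5, 6, 5, 8]
Output sum: 29

Answer: 29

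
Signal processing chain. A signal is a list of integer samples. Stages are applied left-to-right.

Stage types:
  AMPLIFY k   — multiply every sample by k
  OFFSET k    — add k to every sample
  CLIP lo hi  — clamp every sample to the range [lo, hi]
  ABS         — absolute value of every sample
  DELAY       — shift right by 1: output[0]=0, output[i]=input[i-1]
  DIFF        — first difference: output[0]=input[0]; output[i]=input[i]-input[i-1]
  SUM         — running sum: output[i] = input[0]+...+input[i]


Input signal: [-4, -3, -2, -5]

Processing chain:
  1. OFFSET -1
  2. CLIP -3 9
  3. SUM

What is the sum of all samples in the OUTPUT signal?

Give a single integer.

Answer: -30

Derivation:
Input: [-4, -3, -2, -5]
Stage 1 (OFFSET -1): -4+-1=-5, -3+-1=-4, -2+-1=-3, -5+-1=-6 -> [-5, -4, -3, -6]
Stage 2 (CLIP -3 9): clip(-5,-3,9)=-3, clip(-4,-3,9)=-3, clip(-3,-3,9)=-3, clip(-6,-3,9)=-3 -> [-3, -3, -3, -3]
Stage 3 (SUM): sum[0..0]=-3, sum[0..1]=-6, sum[0..2]=-9, sum[0..3]=-12 -> [-3, -6, -9, -12]
Output sum: -30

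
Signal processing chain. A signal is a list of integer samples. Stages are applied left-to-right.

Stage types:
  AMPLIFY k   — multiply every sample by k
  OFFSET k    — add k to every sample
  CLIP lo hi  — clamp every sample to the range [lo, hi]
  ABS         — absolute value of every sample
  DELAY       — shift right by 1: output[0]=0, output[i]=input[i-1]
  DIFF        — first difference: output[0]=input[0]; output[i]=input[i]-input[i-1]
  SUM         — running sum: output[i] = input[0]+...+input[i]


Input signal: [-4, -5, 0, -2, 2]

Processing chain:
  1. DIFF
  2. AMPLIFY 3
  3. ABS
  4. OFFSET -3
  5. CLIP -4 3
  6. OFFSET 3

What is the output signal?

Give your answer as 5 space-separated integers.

Input: [-4, -5, 0, -2, 2]
Stage 1 (DIFF): s[0]=-4, -5--4=-1, 0--5=5, -2-0=-2, 2--2=4 -> [-4, -1, 5, -2, 4]
Stage 2 (AMPLIFY 3): -4*3=-12, -1*3=-3, 5*3=15, -2*3=-6, 4*3=12 -> [-12, -3, 15, -6, 12]
Stage 3 (ABS): |-12|=12, |-3|=3, |15|=15, |-6|=6, |12|=12 -> [12, 3, 15, 6, 12]
Stage 4 (OFFSET -3): 12+-3=9, 3+-3=0, 15+-3=12, 6+-3=3, 12+-3=9 -> [9, 0, 12, 3, 9]
Stage 5 (CLIP -4 3): clip(9,-4,3)=3, clip(0,-4,3)=0, clip(12,-4,3)=3, clip(3,-4,3)=3, clip(9,-4,3)=3 -> [3, 0, 3, 3, 3]
Stage 6 (OFFSET 3): 3+3=6, 0+3=3, 3+3=6, 3+3=6, 3+3=6 -> [6, 3, 6, 6, 6]

Answer: 6 3 6 6 6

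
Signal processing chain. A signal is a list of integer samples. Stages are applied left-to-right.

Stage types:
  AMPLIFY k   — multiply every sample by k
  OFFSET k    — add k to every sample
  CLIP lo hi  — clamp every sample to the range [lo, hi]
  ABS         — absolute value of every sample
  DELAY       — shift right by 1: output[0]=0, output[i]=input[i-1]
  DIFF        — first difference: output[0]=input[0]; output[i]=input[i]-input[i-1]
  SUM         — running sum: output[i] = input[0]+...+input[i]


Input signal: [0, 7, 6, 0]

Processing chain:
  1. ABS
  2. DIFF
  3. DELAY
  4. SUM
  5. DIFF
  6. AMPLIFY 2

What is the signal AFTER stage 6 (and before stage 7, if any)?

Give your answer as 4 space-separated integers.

Input: [0, 7, 6, 0]
Stage 1 (ABS): |0|=0, |7|=7, |6|=6, |0|=0 -> [0, 7, 6, 0]
Stage 2 (DIFF): s[0]=0, 7-0=7, 6-7=-1, 0-6=-6 -> [0, 7, -1, -6]
Stage 3 (DELAY): [0, 0, 7, -1] = [0, 0, 7, -1] -> [0, 0, 7, -1]
Stage 4 (SUM): sum[0..0]=0, sum[0..1]=0, sum[0..2]=7, sum[0..3]=6 -> [0, 0, 7, 6]
Stage 5 (DIFF): s[0]=0, 0-0=0, 7-0=7, 6-7=-1 -> [0, 0, 7, -1]
Stage 6 (AMPLIFY 2): 0*2=0, 0*2=0, 7*2=14, -1*2=-2 -> [0, 0, 14, -2]

Answer: 0 0 14 -2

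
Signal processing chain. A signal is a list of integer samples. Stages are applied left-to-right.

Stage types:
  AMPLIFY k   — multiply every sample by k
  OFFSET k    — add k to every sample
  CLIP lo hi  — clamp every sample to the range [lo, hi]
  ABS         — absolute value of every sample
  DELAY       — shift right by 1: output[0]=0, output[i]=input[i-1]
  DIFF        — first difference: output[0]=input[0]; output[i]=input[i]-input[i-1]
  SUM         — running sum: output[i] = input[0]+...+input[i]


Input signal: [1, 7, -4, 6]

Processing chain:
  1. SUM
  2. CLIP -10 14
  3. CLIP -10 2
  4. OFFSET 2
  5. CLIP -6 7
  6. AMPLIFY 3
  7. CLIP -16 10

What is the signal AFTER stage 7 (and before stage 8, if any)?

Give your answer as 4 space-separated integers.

Input: [1, 7, -4, 6]
Stage 1 (SUM): sum[0..0]=1, sum[0..1]=8, sum[0..2]=4, sum[0..3]=10 -> [1, 8, 4, 10]
Stage 2 (CLIP -10 14): clip(1,-10,14)=1, clip(8,-10,14)=8, clip(4,-10,14)=4, clip(10,-10,14)=10 -> [1, 8, 4, 10]
Stage 3 (CLIP -10 2): clip(1,-10,2)=1, clip(8,-10,2)=2, clip(4,-10,2)=2, clip(10,-10,2)=2 -> [1, 2, 2, 2]
Stage 4 (OFFSET 2): 1+2=3, 2+2=4, 2+2=4, 2+2=4 -> [3, 4, 4, 4]
Stage 5 (CLIP -6 7): clip(3,-6,7)=3, clip(4,-6,7)=4, clip(4,-6,7)=4, clip(4,-6,7)=4 -> [3, 4, 4, 4]
Stage 6 (AMPLIFY 3): 3*3=9, 4*3=12, 4*3=12, 4*3=12 -> [9, 12, 12, 12]
Stage 7 (CLIP -16 10): clip(9,-16,10)=9, clip(12,-16,10)=10, clip(12,-16,10)=10, clip(12,-16,10)=10 -> [9, 10, 10, 10]

Answer: 9 10 10 10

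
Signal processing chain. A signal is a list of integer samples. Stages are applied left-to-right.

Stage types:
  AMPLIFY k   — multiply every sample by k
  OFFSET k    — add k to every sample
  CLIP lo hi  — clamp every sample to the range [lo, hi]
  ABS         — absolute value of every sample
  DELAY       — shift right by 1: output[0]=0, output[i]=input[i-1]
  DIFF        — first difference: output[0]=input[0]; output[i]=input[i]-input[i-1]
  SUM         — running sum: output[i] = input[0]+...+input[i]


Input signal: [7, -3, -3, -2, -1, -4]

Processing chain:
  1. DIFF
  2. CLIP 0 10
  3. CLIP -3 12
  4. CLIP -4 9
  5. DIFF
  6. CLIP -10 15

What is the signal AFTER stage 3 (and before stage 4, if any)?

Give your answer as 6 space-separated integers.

Input: [7, -3, -3, -2, -1, -4]
Stage 1 (DIFF): s[0]=7, -3-7=-10, -3--3=0, -2--3=1, -1--2=1, -4--1=-3 -> [7, -10, 0, 1, 1, -3]
Stage 2 (CLIP 0 10): clip(7,0,10)=7, clip(-10,0,10)=0, clip(0,0,10)=0, clip(1,0,10)=1, clip(1,0,10)=1, clip(-3,0,10)=0 -> [7, 0, 0, 1, 1, 0]
Stage 3 (CLIP -3 12): clip(7,-3,12)=7, clip(0,-3,12)=0, clip(0,-3,12)=0, clip(1,-3,12)=1, clip(1,-3,12)=1, clip(0,-3,12)=0 -> [7, 0, 0, 1, 1, 0]

Answer: 7 0 0 1 1 0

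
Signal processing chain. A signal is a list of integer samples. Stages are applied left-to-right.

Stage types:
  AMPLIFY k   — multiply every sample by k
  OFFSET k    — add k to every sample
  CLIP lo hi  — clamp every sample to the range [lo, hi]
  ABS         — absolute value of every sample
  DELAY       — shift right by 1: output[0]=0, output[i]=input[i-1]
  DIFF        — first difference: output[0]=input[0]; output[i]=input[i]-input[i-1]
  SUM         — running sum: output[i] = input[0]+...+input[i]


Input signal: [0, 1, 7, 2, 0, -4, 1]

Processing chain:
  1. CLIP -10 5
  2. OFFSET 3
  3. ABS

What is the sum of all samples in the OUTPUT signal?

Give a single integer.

Input: [0, 1, 7, 2, 0, -4, 1]
Stage 1 (CLIP -10 5): clip(0,-10,5)=0, clip(1,-10,5)=1, clip(7,-10,5)=5, clip(2,-10,5)=2, clip(0,-10,5)=0, clip(-4,-10,5)=-4, clip(1,-10,5)=1 -> [0, 1, 5, 2, 0, -4, 1]
Stage 2 (OFFSET 3): 0+3=3, 1+3=4, 5+3=8, 2+3=5, 0+3=3, -4+3=-1, 1+3=4 -> [3, 4, 8, 5, 3, -1, 4]
Stage 3 (ABS): |3|=3, |4|=4, |8|=8, |5|=5, |3|=3, |-1|=1, |4|=4 -> [3, 4, 8, 5, 3, 1, 4]
Output sum: 28

Answer: 28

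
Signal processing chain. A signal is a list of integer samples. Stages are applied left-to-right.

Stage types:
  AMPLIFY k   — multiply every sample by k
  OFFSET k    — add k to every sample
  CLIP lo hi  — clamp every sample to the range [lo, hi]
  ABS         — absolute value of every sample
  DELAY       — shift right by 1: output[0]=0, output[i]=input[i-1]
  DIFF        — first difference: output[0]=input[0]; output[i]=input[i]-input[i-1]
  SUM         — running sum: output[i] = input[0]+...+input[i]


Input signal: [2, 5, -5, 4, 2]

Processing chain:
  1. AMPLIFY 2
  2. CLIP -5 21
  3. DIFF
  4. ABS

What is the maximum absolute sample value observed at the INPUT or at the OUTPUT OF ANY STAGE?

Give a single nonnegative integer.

Answer: 15

Derivation:
Input: [2, 5, -5, 4, 2] (max |s|=5)
Stage 1 (AMPLIFY 2): 2*2=4, 5*2=10, -5*2=-10, 4*2=8, 2*2=4 -> [4, 10, -10, 8, 4] (max |s|=10)
Stage 2 (CLIP -5 21): clip(4,-5,21)=4, clip(10,-5,21)=10, clip(-10,-5,21)=-5, clip(8,-5,21)=8, clip(4,-5,21)=4 -> [4, 10, -5, 8, 4] (max |s|=10)
Stage 3 (DIFF): s[0]=4, 10-4=6, -5-10=-15, 8--5=13, 4-8=-4 -> [4, 6, -15, 13, -4] (max |s|=15)
Stage 4 (ABS): |4|=4, |6|=6, |-15|=15, |13|=13, |-4|=4 -> [4, 6, 15, 13, 4] (max |s|=15)
Overall max amplitude: 15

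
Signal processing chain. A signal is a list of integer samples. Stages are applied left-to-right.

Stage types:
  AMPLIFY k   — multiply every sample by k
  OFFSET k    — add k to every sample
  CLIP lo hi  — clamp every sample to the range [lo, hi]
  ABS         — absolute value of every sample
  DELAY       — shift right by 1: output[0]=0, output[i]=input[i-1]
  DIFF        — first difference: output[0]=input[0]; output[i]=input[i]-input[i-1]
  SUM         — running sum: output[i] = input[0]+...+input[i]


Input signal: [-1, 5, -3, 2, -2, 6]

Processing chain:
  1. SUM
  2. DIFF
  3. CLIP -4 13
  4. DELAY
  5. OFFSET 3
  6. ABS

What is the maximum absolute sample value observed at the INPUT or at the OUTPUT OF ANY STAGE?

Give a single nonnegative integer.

Input: [-1, 5, -3, 2, -2, 6] (max |s|=6)
Stage 1 (SUM): sum[0..0]=-1, sum[0..1]=4, sum[0..2]=1, sum[0..3]=3, sum[0..4]=1, sum[0..5]=7 -> [-1, 4, 1, 3, 1, 7] (max |s|=7)
Stage 2 (DIFF): s[0]=-1, 4--1=5, 1-4=-3, 3-1=2, 1-3=-2, 7-1=6 -> [-1, 5, -3, 2, -2, 6] (max |s|=6)
Stage 3 (CLIP -4 13): clip(-1,-4,13)=-1, clip(5,-4,13)=5, clip(-3,-4,13)=-3, clip(2,-4,13)=2, clip(-2,-4,13)=-2, clip(6,-4,13)=6 -> [-1, 5, -3, 2, -2, 6] (max |s|=6)
Stage 4 (DELAY): [0, -1, 5, -3, 2, -2] = [0, -1, 5, -3, 2, -2] -> [0, -1, 5, -3, 2, -2] (max |s|=5)
Stage 5 (OFFSET 3): 0+3=3, -1+3=2, 5+3=8, -3+3=0, 2+3=5, -2+3=1 -> [3, 2, 8, 0, 5, 1] (max |s|=8)
Stage 6 (ABS): |3|=3, |2|=2, |8|=8, |0|=0, |5|=5, |1|=1 -> [3, 2, 8, 0, 5, 1] (max |s|=8)
Overall max amplitude: 8

Answer: 8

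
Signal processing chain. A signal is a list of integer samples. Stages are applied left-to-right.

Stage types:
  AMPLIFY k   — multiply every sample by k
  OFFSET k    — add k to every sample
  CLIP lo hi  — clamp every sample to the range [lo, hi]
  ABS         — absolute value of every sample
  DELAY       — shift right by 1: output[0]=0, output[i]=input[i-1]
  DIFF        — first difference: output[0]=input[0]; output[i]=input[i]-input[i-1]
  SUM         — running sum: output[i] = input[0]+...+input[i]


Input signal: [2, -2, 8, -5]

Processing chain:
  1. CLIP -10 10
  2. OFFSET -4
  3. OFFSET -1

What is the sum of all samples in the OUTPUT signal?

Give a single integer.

Input: [2, -2, 8, -5]
Stage 1 (CLIP -10 10): clip(2,-10,10)=2, clip(-2,-10,10)=-2, clip(8,-10,10)=8, clip(-5,-10,10)=-5 -> [2, -2, 8, -5]
Stage 2 (OFFSET -4): 2+-4=-2, -2+-4=-6, 8+-4=4, -5+-4=-9 -> [-2, -6, 4, -9]
Stage 3 (OFFSET -1): -2+-1=-3, -6+-1=-7, 4+-1=3, -9+-1=-10 -> [-3, -7, 3, -10]
Output sum: -17

Answer: -17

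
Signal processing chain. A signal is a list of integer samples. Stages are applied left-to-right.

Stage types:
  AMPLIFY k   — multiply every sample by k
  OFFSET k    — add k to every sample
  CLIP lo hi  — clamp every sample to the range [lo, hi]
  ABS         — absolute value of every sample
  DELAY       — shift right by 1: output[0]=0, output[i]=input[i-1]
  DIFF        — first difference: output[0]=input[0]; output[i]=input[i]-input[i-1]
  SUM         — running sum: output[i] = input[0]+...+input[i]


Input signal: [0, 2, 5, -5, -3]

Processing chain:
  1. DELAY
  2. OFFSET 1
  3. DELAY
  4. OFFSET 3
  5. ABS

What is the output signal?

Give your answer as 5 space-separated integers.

Answer: 3 4 4 6 9

Derivation:
Input: [0, 2, 5, -5, -3]
Stage 1 (DELAY): [0, 0, 2, 5, -5] = [0, 0, 2, 5, -5] -> [0, 0, 2, 5, -5]
Stage 2 (OFFSET 1): 0+1=1, 0+1=1, 2+1=3, 5+1=6, -5+1=-4 -> [1, 1, 3, 6, -4]
Stage 3 (DELAY): [0, 1, 1, 3, 6] = [0, 1, 1, 3, 6] -> [0, 1, 1, 3, 6]
Stage 4 (OFFSET 3): 0+3=3, 1+3=4, 1+3=4, 3+3=6, 6+3=9 -> [3, 4, 4, 6, 9]
Stage 5 (ABS): |3|=3, |4|=4, |4|=4, |6|=6, |9|=9 -> [3, 4, 4, 6, 9]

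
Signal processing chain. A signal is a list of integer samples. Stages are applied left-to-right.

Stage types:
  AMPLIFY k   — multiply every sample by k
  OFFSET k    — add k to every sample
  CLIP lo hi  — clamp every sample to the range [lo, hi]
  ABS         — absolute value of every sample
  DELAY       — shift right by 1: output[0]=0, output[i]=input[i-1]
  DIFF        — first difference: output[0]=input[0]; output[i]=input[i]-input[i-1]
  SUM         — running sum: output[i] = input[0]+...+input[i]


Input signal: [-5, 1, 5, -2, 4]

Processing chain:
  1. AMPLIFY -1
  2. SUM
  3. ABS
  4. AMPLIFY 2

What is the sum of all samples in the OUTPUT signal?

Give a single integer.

Answer: 28

Derivation:
Input: [-5, 1, 5, -2, 4]
Stage 1 (AMPLIFY -1): -5*-1=5, 1*-1=-1, 5*-1=-5, -2*-1=2, 4*-1=-4 -> [5, -1, -5, 2, -4]
Stage 2 (SUM): sum[0..0]=5, sum[0..1]=4, sum[0..2]=-1, sum[0..3]=1, sum[0..4]=-3 -> [5, 4, -1, 1, -3]
Stage 3 (ABS): |5|=5, |4|=4, |-1|=1, |1|=1, |-3|=3 -> [5, 4, 1, 1, 3]
Stage 4 (AMPLIFY 2): 5*2=10, 4*2=8, 1*2=2, 1*2=2, 3*2=6 -> [10, 8, 2, 2, 6]
Output sum: 28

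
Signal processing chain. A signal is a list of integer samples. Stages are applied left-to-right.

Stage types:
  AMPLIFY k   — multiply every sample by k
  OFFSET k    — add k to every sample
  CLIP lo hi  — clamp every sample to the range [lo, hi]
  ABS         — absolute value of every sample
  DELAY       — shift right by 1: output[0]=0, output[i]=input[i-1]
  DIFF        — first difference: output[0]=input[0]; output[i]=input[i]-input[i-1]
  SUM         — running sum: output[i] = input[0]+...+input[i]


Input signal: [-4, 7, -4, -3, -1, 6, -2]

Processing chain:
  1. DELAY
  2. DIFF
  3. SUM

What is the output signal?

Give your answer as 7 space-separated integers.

Answer: 0 -4 7 -4 -3 -1 6

Derivation:
Input: [-4, 7, -4, -3, -1, 6, -2]
Stage 1 (DELAY): [0, -4, 7, -4, -3, -1, 6] = [0, -4, 7, -4, -3, -1, 6] -> [0, -4, 7, -4, -3, -1, 6]
Stage 2 (DIFF): s[0]=0, -4-0=-4, 7--4=11, -4-7=-11, -3--4=1, -1--3=2, 6--1=7 -> [0, -4, 11, -11, 1, 2, 7]
Stage 3 (SUM): sum[0..0]=0, sum[0..1]=-4, sum[0..2]=7, sum[0..3]=-4, sum[0..4]=-3, sum[0..5]=-1, sum[0..6]=6 -> [0, -4, 7, -4, -3, -1, 6]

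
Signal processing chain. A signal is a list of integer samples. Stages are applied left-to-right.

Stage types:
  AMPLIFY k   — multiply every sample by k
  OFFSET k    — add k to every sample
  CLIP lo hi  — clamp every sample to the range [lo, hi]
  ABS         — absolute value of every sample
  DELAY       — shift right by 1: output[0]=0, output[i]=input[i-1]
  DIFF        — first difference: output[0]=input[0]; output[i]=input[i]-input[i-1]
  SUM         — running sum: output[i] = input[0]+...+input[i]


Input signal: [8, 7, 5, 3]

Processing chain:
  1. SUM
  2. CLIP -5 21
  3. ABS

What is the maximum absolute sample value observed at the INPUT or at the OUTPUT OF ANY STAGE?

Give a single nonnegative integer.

Input: [8, 7, 5, 3] (max |s|=8)
Stage 1 (SUM): sum[0..0]=8, sum[0..1]=15, sum[0..2]=20, sum[0..3]=23 -> [8, 15, 20, 23] (max |s|=23)
Stage 2 (CLIP -5 21): clip(8,-5,21)=8, clip(15,-5,21)=15, clip(20,-5,21)=20, clip(23,-5,21)=21 -> [8, 15, 20, 21] (max |s|=21)
Stage 3 (ABS): |8|=8, |15|=15, |20|=20, |21|=21 -> [8, 15, 20, 21] (max |s|=21)
Overall max amplitude: 23

Answer: 23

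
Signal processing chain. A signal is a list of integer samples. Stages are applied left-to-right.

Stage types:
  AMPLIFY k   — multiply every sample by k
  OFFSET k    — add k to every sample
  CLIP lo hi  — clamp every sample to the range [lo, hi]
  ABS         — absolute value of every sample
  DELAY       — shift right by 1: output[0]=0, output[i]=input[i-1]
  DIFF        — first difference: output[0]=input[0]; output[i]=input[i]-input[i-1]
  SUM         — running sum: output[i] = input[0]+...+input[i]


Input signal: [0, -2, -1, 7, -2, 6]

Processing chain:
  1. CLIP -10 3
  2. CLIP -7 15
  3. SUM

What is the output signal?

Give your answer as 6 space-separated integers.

Input: [0, -2, -1, 7, -2, 6]
Stage 1 (CLIP -10 3): clip(0,-10,3)=0, clip(-2,-10,3)=-2, clip(-1,-10,3)=-1, clip(7,-10,3)=3, clip(-2,-10,3)=-2, clip(6,-10,3)=3 -> [0, -2, -1, 3, -2, 3]
Stage 2 (CLIP -7 15): clip(0,-7,15)=0, clip(-2,-7,15)=-2, clip(-1,-7,15)=-1, clip(3,-7,15)=3, clip(-2,-7,15)=-2, clip(3,-7,15)=3 -> [0, -2, -1, 3, -2, 3]
Stage 3 (SUM): sum[0..0]=0, sum[0..1]=-2, sum[0..2]=-3, sum[0..3]=0, sum[0..4]=-2, sum[0..5]=1 -> [0, -2, -3, 0, -2, 1]

Answer: 0 -2 -3 0 -2 1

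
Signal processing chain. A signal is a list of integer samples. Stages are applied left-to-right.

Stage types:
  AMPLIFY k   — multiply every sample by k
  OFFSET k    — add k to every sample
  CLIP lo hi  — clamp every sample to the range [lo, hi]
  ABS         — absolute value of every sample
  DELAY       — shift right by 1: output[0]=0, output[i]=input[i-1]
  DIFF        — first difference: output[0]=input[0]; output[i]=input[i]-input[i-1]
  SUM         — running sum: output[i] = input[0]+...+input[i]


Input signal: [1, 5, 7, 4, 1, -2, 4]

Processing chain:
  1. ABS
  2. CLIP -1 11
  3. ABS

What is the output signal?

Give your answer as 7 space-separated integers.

Input: [1, 5, 7, 4, 1, -2, 4]
Stage 1 (ABS): |1|=1, |5|=5, |7|=7, |4|=4, |1|=1, |-2|=2, |4|=4 -> [1, 5, 7, 4, 1, 2, 4]
Stage 2 (CLIP -1 11): clip(1,-1,11)=1, clip(5,-1,11)=5, clip(7,-1,11)=7, clip(4,-1,11)=4, clip(1,-1,11)=1, clip(2,-1,11)=2, clip(4,-1,11)=4 -> [1, 5, 7, 4, 1, 2, 4]
Stage 3 (ABS): |1|=1, |5|=5, |7|=7, |4|=4, |1|=1, |2|=2, |4|=4 -> [1, 5, 7, 4, 1, 2, 4]

Answer: 1 5 7 4 1 2 4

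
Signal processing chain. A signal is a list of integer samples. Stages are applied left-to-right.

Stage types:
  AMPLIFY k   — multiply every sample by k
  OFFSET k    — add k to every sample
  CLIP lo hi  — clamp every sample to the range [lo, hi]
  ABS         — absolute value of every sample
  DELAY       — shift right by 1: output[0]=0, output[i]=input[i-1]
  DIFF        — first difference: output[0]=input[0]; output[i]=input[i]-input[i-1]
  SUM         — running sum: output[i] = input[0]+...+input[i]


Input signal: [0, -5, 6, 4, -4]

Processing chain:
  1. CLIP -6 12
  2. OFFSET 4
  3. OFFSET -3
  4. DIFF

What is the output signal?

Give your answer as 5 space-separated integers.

Input: [0, -5, 6, 4, -4]
Stage 1 (CLIP -6 12): clip(0,-6,12)=0, clip(-5,-6,12)=-5, clip(6,-6,12)=6, clip(4,-6,12)=4, clip(-4,-6,12)=-4 -> [0, -5, 6, 4, -4]
Stage 2 (OFFSET 4): 0+4=4, -5+4=-1, 6+4=10, 4+4=8, -4+4=0 -> [4, -1, 10, 8, 0]
Stage 3 (OFFSET -3): 4+-3=1, -1+-3=-4, 10+-3=7, 8+-3=5, 0+-3=-3 -> [1, -4, 7, 5, -3]
Stage 4 (DIFF): s[0]=1, -4-1=-5, 7--4=11, 5-7=-2, -3-5=-8 -> [1, -5, 11, -2, -8]

Answer: 1 -5 11 -2 -8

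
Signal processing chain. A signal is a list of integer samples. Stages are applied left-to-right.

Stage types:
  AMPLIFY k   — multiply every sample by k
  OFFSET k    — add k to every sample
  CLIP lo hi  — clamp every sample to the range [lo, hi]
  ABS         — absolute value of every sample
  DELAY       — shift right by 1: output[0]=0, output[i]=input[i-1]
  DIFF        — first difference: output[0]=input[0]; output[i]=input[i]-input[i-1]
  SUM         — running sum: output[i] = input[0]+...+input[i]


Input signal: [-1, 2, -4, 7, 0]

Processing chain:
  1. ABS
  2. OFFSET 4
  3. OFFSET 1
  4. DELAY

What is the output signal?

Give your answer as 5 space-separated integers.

Input: [-1, 2, -4, 7, 0]
Stage 1 (ABS): |-1|=1, |2|=2, |-4|=4, |7|=7, |0|=0 -> [1, 2, 4, 7, 0]
Stage 2 (OFFSET 4): 1+4=5, 2+4=6, 4+4=8, 7+4=11, 0+4=4 -> [5, 6, 8, 11, 4]
Stage 3 (OFFSET 1): 5+1=6, 6+1=7, 8+1=9, 11+1=12, 4+1=5 -> [6, 7, 9, 12, 5]
Stage 4 (DELAY): [0, 6, 7, 9, 12] = [0, 6, 7, 9, 12] -> [0, 6, 7, 9, 12]

Answer: 0 6 7 9 12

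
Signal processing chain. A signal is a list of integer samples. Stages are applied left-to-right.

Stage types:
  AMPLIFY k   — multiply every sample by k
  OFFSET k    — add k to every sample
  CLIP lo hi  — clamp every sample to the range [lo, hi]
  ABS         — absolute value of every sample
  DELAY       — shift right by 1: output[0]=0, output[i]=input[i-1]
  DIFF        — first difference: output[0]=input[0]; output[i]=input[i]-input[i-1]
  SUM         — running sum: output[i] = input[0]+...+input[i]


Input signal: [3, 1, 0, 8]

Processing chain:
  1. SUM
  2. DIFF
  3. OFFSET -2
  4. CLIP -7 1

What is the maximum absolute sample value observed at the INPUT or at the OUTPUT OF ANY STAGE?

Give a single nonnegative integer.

Answer: 12

Derivation:
Input: [3, 1, 0, 8] (max |s|=8)
Stage 1 (SUM): sum[0..0]=3, sum[0..1]=4, sum[0..2]=4, sum[0..3]=12 -> [3, 4, 4, 12] (max |s|=12)
Stage 2 (DIFF): s[0]=3, 4-3=1, 4-4=0, 12-4=8 -> [3, 1, 0, 8] (max |s|=8)
Stage 3 (OFFSET -2): 3+-2=1, 1+-2=-1, 0+-2=-2, 8+-2=6 -> [1, -1, -2, 6] (max |s|=6)
Stage 4 (CLIP -7 1): clip(1,-7,1)=1, clip(-1,-7,1)=-1, clip(-2,-7,1)=-2, clip(6,-7,1)=1 -> [1, -1, -2, 1] (max |s|=2)
Overall max amplitude: 12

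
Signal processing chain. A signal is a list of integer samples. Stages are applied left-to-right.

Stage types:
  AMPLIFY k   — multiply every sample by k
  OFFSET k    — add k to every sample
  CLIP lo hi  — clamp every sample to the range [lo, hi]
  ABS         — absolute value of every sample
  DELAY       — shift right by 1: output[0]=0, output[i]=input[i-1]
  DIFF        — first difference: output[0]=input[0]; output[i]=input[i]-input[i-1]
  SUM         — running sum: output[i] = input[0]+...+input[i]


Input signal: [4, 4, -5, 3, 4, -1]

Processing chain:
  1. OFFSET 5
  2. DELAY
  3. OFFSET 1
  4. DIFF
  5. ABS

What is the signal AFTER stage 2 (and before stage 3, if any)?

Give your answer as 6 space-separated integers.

Answer: 0 9 9 0 8 9

Derivation:
Input: [4, 4, -5, 3, 4, -1]
Stage 1 (OFFSET 5): 4+5=9, 4+5=9, -5+5=0, 3+5=8, 4+5=9, -1+5=4 -> [9, 9, 0, 8, 9, 4]
Stage 2 (DELAY): [0, 9, 9, 0, 8, 9] = [0, 9, 9, 0, 8, 9] -> [0, 9, 9, 0, 8, 9]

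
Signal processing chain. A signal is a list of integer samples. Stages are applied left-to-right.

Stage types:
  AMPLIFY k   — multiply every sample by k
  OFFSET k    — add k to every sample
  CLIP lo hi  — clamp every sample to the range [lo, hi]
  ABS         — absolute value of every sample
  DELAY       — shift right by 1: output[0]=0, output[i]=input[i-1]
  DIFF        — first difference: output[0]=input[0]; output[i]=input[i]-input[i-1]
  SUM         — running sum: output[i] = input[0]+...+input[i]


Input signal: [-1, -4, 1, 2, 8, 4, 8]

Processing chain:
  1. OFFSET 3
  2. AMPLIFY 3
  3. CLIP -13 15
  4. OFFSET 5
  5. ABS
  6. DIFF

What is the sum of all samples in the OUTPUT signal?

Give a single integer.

Answer: 20

Derivation:
Input: [-1, -4, 1, 2, 8, 4, 8]
Stage 1 (OFFSET 3): -1+3=2, -4+3=-1, 1+3=4, 2+3=5, 8+3=11, 4+3=7, 8+3=11 -> [2, -1, 4, 5, 11, 7, 11]
Stage 2 (AMPLIFY 3): 2*3=6, -1*3=-3, 4*3=12, 5*3=15, 11*3=33, 7*3=21, 11*3=33 -> [6, -3, 12, 15, 33, 21, 33]
Stage 3 (CLIP -13 15): clip(6,-13,15)=6, clip(-3,-13,15)=-3, clip(12,-13,15)=12, clip(15,-13,15)=15, clip(33,-13,15)=15, clip(21,-13,15)=15, clip(33,-13,15)=15 -> [6, -3, 12, 15, 15, 15, 15]
Stage 4 (OFFSET 5): 6+5=11, -3+5=2, 12+5=17, 15+5=20, 15+5=20, 15+5=20, 15+5=20 -> [11, 2, 17, 20, 20, 20, 20]
Stage 5 (ABS): |11|=11, |2|=2, |17|=17, |20|=20, |20|=20, |20|=20, |20|=20 -> [11, 2, 17, 20, 20, 20, 20]
Stage 6 (DIFF): s[0]=11, 2-11=-9, 17-2=15, 20-17=3, 20-20=0, 20-20=0, 20-20=0 -> [11, -9, 15, 3, 0, 0, 0]
Output sum: 20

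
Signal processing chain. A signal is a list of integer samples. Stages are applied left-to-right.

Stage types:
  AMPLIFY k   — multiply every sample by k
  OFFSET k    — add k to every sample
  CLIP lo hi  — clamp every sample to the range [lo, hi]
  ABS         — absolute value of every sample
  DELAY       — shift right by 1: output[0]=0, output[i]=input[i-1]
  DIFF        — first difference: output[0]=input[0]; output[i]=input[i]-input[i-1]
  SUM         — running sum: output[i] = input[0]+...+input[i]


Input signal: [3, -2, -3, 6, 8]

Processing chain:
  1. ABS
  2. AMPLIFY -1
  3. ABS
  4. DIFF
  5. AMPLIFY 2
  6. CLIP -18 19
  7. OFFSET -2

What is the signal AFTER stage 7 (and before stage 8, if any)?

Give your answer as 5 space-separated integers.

Answer: 4 -4 0 4 2

Derivation:
Input: [3, -2, -3, 6, 8]
Stage 1 (ABS): |3|=3, |-2|=2, |-3|=3, |6|=6, |8|=8 -> [3, 2, 3, 6, 8]
Stage 2 (AMPLIFY -1): 3*-1=-3, 2*-1=-2, 3*-1=-3, 6*-1=-6, 8*-1=-8 -> [-3, -2, -3, -6, -8]
Stage 3 (ABS): |-3|=3, |-2|=2, |-3|=3, |-6|=6, |-8|=8 -> [3, 2, 3, 6, 8]
Stage 4 (DIFF): s[0]=3, 2-3=-1, 3-2=1, 6-3=3, 8-6=2 -> [3, -1, 1, 3, 2]
Stage 5 (AMPLIFY 2): 3*2=6, -1*2=-2, 1*2=2, 3*2=6, 2*2=4 -> [6, -2, 2, 6, 4]
Stage 6 (CLIP -18 19): clip(6,-18,19)=6, clip(-2,-18,19)=-2, clip(2,-18,19)=2, clip(6,-18,19)=6, clip(4,-18,19)=4 -> [6, -2, 2, 6, 4]
Stage 7 (OFFSET -2): 6+-2=4, -2+-2=-4, 2+-2=0, 6+-2=4, 4+-2=2 -> [4, -4, 0, 4, 2]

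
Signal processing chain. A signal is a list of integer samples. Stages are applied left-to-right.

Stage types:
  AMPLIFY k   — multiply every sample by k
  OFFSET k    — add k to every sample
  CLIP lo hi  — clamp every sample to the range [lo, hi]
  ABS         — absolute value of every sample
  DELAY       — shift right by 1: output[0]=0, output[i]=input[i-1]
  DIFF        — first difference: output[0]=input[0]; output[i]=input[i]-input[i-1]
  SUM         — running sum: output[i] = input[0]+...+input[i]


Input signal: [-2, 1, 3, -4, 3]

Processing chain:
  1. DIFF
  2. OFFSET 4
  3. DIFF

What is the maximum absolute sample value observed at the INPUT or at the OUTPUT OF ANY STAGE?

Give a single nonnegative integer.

Input: [-2, 1, 3, -4, 3] (max |s|=4)
Stage 1 (DIFF): s[0]=-2, 1--2=3, 3-1=2, -4-3=-7, 3--4=7 -> [-2, 3, 2, -7, 7] (max |s|=7)
Stage 2 (OFFSET 4): -2+4=2, 3+4=7, 2+4=6, -7+4=-3, 7+4=11 -> [2, 7, 6, -3, 11] (max |s|=11)
Stage 3 (DIFF): s[0]=2, 7-2=5, 6-7=-1, -3-6=-9, 11--3=14 -> [2, 5, -1, -9, 14] (max |s|=14)
Overall max amplitude: 14

Answer: 14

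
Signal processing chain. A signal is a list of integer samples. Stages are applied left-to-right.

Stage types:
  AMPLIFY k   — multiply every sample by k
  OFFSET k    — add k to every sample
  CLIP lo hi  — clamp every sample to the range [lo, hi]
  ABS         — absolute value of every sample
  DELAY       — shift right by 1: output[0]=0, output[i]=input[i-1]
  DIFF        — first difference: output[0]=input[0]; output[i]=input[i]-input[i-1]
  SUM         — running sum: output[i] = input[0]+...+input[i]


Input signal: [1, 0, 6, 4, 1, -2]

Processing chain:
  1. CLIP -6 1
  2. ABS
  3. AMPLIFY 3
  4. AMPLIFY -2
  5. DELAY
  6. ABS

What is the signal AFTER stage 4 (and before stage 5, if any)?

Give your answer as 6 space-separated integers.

Answer: -6 0 -6 -6 -6 -12

Derivation:
Input: [1, 0, 6, 4, 1, -2]
Stage 1 (CLIP -6 1): clip(1,-6,1)=1, clip(0,-6,1)=0, clip(6,-6,1)=1, clip(4,-6,1)=1, clip(1,-6,1)=1, clip(-2,-6,1)=-2 -> [1, 0, 1, 1, 1, -2]
Stage 2 (ABS): |1|=1, |0|=0, |1|=1, |1|=1, |1|=1, |-2|=2 -> [1, 0, 1, 1, 1, 2]
Stage 3 (AMPLIFY 3): 1*3=3, 0*3=0, 1*3=3, 1*3=3, 1*3=3, 2*3=6 -> [3, 0, 3, 3, 3, 6]
Stage 4 (AMPLIFY -2): 3*-2=-6, 0*-2=0, 3*-2=-6, 3*-2=-6, 3*-2=-6, 6*-2=-12 -> [-6, 0, -6, -6, -6, -12]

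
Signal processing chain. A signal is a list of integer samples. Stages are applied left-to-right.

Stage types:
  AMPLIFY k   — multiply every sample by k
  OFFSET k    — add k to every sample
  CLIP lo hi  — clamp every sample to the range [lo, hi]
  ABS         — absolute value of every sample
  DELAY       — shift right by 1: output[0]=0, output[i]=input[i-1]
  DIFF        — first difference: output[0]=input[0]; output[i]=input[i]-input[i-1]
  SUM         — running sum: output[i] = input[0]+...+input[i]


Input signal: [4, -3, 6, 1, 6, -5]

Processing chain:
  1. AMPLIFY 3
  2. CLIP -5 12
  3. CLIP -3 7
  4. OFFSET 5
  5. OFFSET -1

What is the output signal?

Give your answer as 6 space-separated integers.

Input: [4, -3, 6, 1, 6, -5]
Stage 1 (AMPLIFY 3): 4*3=12, -3*3=-9, 6*3=18, 1*3=3, 6*3=18, -5*3=-15 -> [12, -9, 18, 3, 18, -15]
Stage 2 (CLIP -5 12): clip(12,-5,12)=12, clip(-9,-5,12)=-5, clip(18,-5,12)=12, clip(3,-5,12)=3, clip(18,-5,12)=12, clip(-15,-5,12)=-5 -> [12, -5, 12, 3, 12, -5]
Stage 3 (CLIP -3 7): clip(12,-3,7)=7, clip(-5,-3,7)=-3, clip(12,-3,7)=7, clip(3,-3,7)=3, clip(12,-3,7)=7, clip(-5,-3,7)=-3 -> [7, -3, 7, 3, 7, -3]
Stage 4 (OFFSET 5): 7+5=12, -3+5=2, 7+5=12, 3+5=8, 7+5=12, -3+5=2 -> [12, 2, 12, 8, 12, 2]
Stage 5 (OFFSET -1): 12+-1=11, 2+-1=1, 12+-1=11, 8+-1=7, 12+-1=11, 2+-1=1 -> [11, 1, 11, 7, 11, 1]

Answer: 11 1 11 7 11 1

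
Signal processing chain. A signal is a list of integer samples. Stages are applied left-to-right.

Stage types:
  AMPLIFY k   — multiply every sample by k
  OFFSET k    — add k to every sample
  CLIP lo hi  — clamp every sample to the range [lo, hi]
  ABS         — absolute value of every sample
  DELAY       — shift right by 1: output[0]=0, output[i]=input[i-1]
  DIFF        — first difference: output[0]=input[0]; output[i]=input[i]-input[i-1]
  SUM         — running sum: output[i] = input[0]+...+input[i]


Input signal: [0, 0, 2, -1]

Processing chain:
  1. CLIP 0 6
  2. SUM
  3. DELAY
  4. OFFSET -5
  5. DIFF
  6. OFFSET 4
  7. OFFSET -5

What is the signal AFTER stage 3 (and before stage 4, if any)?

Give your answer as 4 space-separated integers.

Input: [0, 0, 2, -1]
Stage 1 (CLIP 0 6): clip(0,0,6)=0, clip(0,0,6)=0, clip(2,0,6)=2, clip(-1,0,6)=0 -> [0, 0, 2, 0]
Stage 2 (SUM): sum[0..0]=0, sum[0..1]=0, sum[0..2]=2, sum[0..3]=2 -> [0, 0, 2, 2]
Stage 3 (DELAY): [0, 0, 0, 2] = [0, 0, 0, 2] -> [0, 0, 0, 2]

Answer: 0 0 0 2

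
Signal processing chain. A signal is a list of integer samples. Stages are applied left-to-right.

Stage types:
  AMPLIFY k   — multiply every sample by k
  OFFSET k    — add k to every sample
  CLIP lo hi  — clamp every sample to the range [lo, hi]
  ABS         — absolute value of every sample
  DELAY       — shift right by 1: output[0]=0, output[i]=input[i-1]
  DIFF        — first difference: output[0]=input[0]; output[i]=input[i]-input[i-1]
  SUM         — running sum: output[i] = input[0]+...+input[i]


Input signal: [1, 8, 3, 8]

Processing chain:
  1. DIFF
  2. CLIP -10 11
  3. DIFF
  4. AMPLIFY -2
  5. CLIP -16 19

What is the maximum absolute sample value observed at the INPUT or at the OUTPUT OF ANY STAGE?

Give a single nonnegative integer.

Answer: 24

Derivation:
Input: [1, 8, 3, 8] (max |s|=8)
Stage 1 (DIFF): s[0]=1, 8-1=7, 3-8=-5, 8-3=5 -> [1, 7, -5, 5] (max |s|=7)
Stage 2 (CLIP -10 11): clip(1,-10,11)=1, clip(7,-10,11)=7, clip(-5,-10,11)=-5, clip(5,-10,11)=5 -> [1, 7, -5, 5] (max |s|=7)
Stage 3 (DIFF): s[0]=1, 7-1=6, -5-7=-12, 5--5=10 -> [1, 6, -12, 10] (max |s|=12)
Stage 4 (AMPLIFY -2): 1*-2=-2, 6*-2=-12, -12*-2=24, 10*-2=-20 -> [-2, -12, 24, -20] (max |s|=24)
Stage 5 (CLIP -16 19): clip(-2,-16,19)=-2, clip(-12,-16,19)=-12, clip(24,-16,19)=19, clip(-20,-16,19)=-16 -> [-2, -12, 19, -16] (max |s|=19)
Overall max amplitude: 24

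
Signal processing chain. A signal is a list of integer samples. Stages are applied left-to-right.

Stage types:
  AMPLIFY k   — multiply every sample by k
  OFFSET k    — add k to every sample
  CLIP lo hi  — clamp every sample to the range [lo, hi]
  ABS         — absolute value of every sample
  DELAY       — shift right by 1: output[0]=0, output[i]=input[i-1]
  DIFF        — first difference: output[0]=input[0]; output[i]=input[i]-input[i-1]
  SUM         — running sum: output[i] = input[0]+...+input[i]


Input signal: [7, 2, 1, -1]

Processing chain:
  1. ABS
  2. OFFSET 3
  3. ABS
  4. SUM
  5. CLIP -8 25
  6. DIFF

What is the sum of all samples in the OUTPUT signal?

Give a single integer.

Input: [7, 2, 1, -1]
Stage 1 (ABS): |7|=7, |2|=2, |1|=1, |-1|=1 -> [7, 2, 1, 1]
Stage 2 (OFFSET 3): 7+3=10, 2+3=5, 1+3=4, 1+3=4 -> [10, 5, 4, 4]
Stage 3 (ABS): |10|=10, |5|=5, |4|=4, |4|=4 -> [10, 5, 4, 4]
Stage 4 (SUM): sum[0..0]=10, sum[0..1]=15, sum[0..2]=19, sum[0..3]=23 -> [10, 15, 19, 23]
Stage 5 (CLIP -8 25): clip(10,-8,25)=10, clip(15,-8,25)=15, clip(19,-8,25)=19, clip(23,-8,25)=23 -> [10, 15, 19, 23]
Stage 6 (DIFF): s[0]=10, 15-10=5, 19-15=4, 23-19=4 -> [10, 5, 4, 4]
Output sum: 23

Answer: 23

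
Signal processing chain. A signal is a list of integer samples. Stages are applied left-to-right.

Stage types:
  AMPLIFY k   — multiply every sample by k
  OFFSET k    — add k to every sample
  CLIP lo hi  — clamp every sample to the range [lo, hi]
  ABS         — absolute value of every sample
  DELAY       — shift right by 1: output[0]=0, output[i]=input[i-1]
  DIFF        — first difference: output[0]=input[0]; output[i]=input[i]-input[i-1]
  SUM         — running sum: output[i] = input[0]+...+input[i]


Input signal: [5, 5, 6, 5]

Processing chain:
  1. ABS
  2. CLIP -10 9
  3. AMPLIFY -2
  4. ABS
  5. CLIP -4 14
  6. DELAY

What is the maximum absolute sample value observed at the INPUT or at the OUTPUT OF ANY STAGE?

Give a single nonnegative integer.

Input: [5, 5, 6, 5] (max |s|=6)
Stage 1 (ABS): |5|=5, |5|=5, |6|=6, |5|=5 -> [5, 5, 6, 5] (max |s|=6)
Stage 2 (CLIP -10 9): clip(5,-10,9)=5, clip(5,-10,9)=5, clip(6,-10,9)=6, clip(5,-10,9)=5 -> [5, 5, 6, 5] (max |s|=6)
Stage 3 (AMPLIFY -2): 5*-2=-10, 5*-2=-10, 6*-2=-12, 5*-2=-10 -> [-10, -10, -12, -10] (max |s|=12)
Stage 4 (ABS): |-10|=10, |-10|=10, |-12|=12, |-10|=10 -> [10, 10, 12, 10] (max |s|=12)
Stage 5 (CLIP -4 14): clip(10,-4,14)=10, clip(10,-4,14)=10, clip(12,-4,14)=12, clip(10,-4,14)=10 -> [10, 10, 12, 10] (max |s|=12)
Stage 6 (DELAY): [0, 10, 10, 12] = [0, 10, 10, 12] -> [0, 10, 10, 12] (max |s|=12)
Overall max amplitude: 12

Answer: 12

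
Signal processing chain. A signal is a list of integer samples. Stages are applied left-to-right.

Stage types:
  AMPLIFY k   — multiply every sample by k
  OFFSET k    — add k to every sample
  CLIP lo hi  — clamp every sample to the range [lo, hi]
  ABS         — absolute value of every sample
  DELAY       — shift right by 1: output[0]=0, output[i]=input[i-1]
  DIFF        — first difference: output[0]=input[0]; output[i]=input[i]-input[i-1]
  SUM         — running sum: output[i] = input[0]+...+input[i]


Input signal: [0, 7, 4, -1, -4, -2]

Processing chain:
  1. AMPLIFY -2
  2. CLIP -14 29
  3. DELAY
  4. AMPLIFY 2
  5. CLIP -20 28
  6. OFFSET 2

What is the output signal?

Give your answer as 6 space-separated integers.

Answer: 2 2 -18 -14 6 18

Derivation:
Input: [0, 7, 4, -1, -4, -2]
Stage 1 (AMPLIFY -2): 0*-2=0, 7*-2=-14, 4*-2=-8, -1*-2=2, -4*-2=8, -2*-2=4 -> [0, -14, -8, 2, 8, 4]
Stage 2 (CLIP -14 29): clip(0,-14,29)=0, clip(-14,-14,29)=-14, clip(-8,-14,29)=-8, clip(2,-14,29)=2, clip(8,-14,29)=8, clip(4,-14,29)=4 -> [0, -14, -8, 2, 8, 4]
Stage 3 (DELAY): [0, 0, -14, -8, 2, 8] = [0, 0, -14, -8, 2, 8] -> [0, 0, -14, -8, 2, 8]
Stage 4 (AMPLIFY 2): 0*2=0, 0*2=0, -14*2=-28, -8*2=-16, 2*2=4, 8*2=16 -> [0, 0, -28, -16, 4, 16]
Stage 5 (CLIP -20 28): clip(0,-20,28)=0, clip(0,-20,28)=0, clip(-28,-20,28)=-20, clip(-16,-20,28)=-16, clip(4,-20,28)=4, clip(16,-20,28)=16 -> [0, 0, -20, -16, 4, 16]
Stage 6 (OFFSET 2): 0+2=2, 0+2=2, -20+2=-18, -16+2=-14, 4+2=6, 16+2=18 -> [2, 2, -18, -14, 6, 18]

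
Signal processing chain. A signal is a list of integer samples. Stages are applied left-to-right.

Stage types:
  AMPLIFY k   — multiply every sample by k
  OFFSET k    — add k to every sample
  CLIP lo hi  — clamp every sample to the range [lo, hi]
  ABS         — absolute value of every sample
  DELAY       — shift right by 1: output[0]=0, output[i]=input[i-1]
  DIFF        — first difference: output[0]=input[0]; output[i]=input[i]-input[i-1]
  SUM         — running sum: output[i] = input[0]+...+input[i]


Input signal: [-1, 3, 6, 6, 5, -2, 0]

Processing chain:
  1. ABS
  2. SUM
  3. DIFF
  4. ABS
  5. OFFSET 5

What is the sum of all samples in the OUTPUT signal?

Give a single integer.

Answer: 58

Derivation:
Input: [-1, 3, 6, 6, 5, -2, 0]
Stage 1 (ABS): |-1|=1, |3|=3, |6|=6, |6|=6, |5|=5, |-2|=2, |0|=0 -> [1, 3, 6, 6, 5, 2, 0]
Stage 2 (SUM): sum[0..0]=1, sum[0..1]=4, sum[0..2]=10, sum[0..3]=16, sum[0..4]=21, sum[0..5]=23, sum[0..6]=23 -> [1, 4, 10, 16, 21, 23, 23]
Stage 3 (DIFF): s[0]=1, 4-1=3, 10-4=6, 16-10=6, 21-16=5, 23-21=2, 23-23=0 -> [1, 3, 6, 6, 5, 2, 0]
Stage 4 (ABS): |1|=1, |3|=3, |6|=6, |6|=6, |5|=5, |2|=2, |0|=0 -> [1, 3, 6, 6, 5, 2, 0]
Stage 5 (OFFSET 5): 1+5=6, 3+5=8, 6+5=11, 6+5=11, 5+5=10, 2+5=7, 0+5=5 -> [6, 8, 11, 11, 10, 7, 5]
Output sum: 58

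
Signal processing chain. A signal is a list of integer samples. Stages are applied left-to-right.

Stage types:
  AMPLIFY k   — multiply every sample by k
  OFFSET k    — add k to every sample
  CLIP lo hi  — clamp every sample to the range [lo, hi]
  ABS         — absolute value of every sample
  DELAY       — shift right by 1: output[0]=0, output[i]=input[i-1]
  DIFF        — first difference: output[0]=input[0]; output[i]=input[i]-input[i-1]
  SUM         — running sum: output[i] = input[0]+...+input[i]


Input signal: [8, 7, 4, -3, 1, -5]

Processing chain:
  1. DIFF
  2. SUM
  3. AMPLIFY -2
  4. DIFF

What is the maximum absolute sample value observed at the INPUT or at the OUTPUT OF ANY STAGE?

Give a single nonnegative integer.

Input: [8, 7, 4, -3, 1, -5] (max |s|=8)
Stage 1 (DIFF): s[0]=8, 7-8=-1, 4-7=-3, -3-4=-7, 1--3=4, -5-1=-6 -> [8, -1, -3, -7, 4, -6] (max |s|=8)
Stage 2 (SUM): sum[0..0]=8, sum[0..1]=7, sum[0..2]=4, sum[0..3]=-3, sum[0..4]=1, sum[0..5]=-5 -> [8, 7, 4, -3, 1, -5] (max |s|=8)
Stage 3 (AMPLIFY -2): 8*-2=-16, 7*-2=-14, 4*-2=-8, -3*-2=6, 1*-2=-2, -5*-2=10 -> [-16, -14, -8, 6, -2, 10] (max |s|=16)
Stage 4 (DIFF): s[0]=-16, -14--16=2, -8--14=6, 6--8=14, -2-6=-8, 10--2=12 -> [-16, 2, 6, 14, -8, 12] (max |s|=16)
Overall max amplitude: 16

Answer: 16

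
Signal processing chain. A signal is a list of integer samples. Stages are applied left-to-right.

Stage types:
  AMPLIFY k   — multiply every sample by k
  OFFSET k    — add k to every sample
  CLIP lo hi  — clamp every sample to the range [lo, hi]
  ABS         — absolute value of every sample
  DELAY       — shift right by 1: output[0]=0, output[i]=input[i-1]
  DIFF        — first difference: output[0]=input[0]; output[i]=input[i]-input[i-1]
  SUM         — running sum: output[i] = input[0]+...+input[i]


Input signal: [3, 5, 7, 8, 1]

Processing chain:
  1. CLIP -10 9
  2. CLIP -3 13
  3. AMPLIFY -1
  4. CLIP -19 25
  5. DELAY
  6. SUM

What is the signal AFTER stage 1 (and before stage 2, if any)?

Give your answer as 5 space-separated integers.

Input: [3, 5, 7, 8, 1]
Stage 1 (CLIP -10 9): clip(3,-10,9)=3, clip(5,-10,9)=5, clip(7,-10,9)=7, clip(8,-10,9)=8, clip(1,-10,9)=1 -> [3, 5, 7, 8, 1]

Answer: 3 5 7 8 1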